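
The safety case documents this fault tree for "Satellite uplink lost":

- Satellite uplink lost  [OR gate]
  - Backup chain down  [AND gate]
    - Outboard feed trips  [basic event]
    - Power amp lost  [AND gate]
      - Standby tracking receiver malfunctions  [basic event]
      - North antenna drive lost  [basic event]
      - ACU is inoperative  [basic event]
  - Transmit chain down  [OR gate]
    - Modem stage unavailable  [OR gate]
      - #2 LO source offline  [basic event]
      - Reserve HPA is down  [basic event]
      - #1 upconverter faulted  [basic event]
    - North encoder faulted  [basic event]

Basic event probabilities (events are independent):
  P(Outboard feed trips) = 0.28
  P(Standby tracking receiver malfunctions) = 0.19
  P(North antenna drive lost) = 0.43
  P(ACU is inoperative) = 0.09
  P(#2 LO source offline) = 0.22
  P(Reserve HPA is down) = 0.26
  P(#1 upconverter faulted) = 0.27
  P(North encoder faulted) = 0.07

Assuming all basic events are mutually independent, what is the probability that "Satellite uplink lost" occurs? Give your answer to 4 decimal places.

P(Power amp lost) [AND] = 0.19 × 0.43 × 0.09 = 0.007353
P(Backup chain down) [AND] = 0.28 × 0.007353 = 0.002059
P(Modem stage unavailable) [OR] = 1 − (1−0.22) × (1−0.26) × (1−0.27) = 0.578644
P(Transmit chain down) [OR] = 1 − (1−0.578644) × (1−0.07) = 0.608139
P(Satellite uplink lost) [OR] = 1 − (1−0.002059) × (1−0.608139) = 0.608946
Rounded to 4 decimal places: P(Satellite uplink lost) ≈ 0.6089.

0.6089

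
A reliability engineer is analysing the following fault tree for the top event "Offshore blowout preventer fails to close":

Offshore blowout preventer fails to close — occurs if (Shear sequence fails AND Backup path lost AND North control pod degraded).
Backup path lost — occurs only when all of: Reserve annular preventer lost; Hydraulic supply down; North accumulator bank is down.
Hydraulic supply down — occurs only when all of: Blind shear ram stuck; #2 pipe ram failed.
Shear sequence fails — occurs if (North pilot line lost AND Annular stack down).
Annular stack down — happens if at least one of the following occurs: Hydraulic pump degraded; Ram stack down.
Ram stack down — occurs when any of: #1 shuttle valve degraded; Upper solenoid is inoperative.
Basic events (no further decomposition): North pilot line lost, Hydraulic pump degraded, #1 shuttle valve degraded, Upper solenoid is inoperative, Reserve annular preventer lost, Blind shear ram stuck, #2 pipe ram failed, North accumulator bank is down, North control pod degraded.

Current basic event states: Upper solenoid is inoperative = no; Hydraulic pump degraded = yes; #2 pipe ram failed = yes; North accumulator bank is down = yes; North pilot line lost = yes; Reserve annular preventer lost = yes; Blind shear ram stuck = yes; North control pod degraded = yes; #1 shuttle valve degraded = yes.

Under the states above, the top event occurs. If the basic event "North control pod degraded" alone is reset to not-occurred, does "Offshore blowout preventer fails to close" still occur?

No

Counterfactual: set "North control pod degraded" to not occurred.
Ram stack down [OR]: #1 shuttle valve degraded=occurs, Upper solenoid is inoperative=not → at least one input occurs → occurs.
Annular stack down [OR]: Hydraulic pump degraded=occurs, Ram stack down=occurs → at least one input occurs → occurs.
Shear sequence fails [AND]: North pilot line lost=occurs, Annular stack down=occurs → all inputs occur → occurs.
Hydraulic supply down [AND]: Blind shear ram stuck=occurs, #2 pipe ram failed=occurs → all inputs occur → occurs.
Backup path lost [AND]: Reserve annular preventer lost=occurs, Hydraulic supply down=occurs, North accumulator bank is down=occurs → all inputs occur → occurs.
Offshore blowout preventer fails to close [AND]: Shear sequence fails=occurs, Backup path lost=occurs, North control pod degraded=not → not all inputs occur → does not occur.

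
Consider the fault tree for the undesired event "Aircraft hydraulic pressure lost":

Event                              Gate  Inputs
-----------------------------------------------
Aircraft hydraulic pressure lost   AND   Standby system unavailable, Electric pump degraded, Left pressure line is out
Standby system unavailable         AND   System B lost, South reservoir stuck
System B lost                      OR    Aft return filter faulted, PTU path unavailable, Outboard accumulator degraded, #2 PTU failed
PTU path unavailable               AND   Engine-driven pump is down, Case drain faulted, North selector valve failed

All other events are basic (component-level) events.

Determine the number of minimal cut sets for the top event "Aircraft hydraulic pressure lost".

PTU path unavailable [AND]: one cut set from each child combined → 1 × 1 × 1 = 1 cut set(s).
System B lost [OR]: union of children's cut sets → 4 cut set(s).
Standby system unavailable [AND]: one cut set from each child combined → 4 × 1 = 4 cut set(s).
Aircraft hydraulic pressure lost [AND]: one cut set from each child combined → 4 × 1 × 1 = 4 cut set(s).
Minimal cut sets: {Aft return filter faulted, Electric pump degraded, Left pressure line is out, South reservoir stuck}; {Case drain faulted, Electric pump degraded, Engine-driven pump is down, Left pressure line is out, North selector valve failed, South reservoir stuck}; {Electric pump degraded, Left pressure line is out, Outboard accumulator degraded, South reservoir stuck}; {#2 PTU failed, Electric pump degraded, Left pressure line is out, South reservoir stuck}.

4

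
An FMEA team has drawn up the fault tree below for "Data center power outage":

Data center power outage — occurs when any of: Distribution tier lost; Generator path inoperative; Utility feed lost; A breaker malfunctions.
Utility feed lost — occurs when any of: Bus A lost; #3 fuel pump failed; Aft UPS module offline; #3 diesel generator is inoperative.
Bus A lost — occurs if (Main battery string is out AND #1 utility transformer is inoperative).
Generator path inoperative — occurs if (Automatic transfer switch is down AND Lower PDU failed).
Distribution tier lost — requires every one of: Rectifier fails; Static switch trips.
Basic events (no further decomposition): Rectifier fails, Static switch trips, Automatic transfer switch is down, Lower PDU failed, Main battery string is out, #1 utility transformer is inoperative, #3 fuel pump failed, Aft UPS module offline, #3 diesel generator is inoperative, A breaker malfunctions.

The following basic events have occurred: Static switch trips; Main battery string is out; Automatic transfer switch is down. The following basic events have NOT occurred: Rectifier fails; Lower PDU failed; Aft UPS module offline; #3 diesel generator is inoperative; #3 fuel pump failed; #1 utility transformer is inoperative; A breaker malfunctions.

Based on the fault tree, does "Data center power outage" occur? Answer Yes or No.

Distribution tier lost [AND]: Rectifier fails=not, Static switch trips=occurs → not all inputs occur → does not occur.
Generator path inoperative [AND]: Automatic transfer switch is down=occurs, Lower PDU failed=not → not all inputs occur → does not occur.
Bus A lost [AND]: Main battery string is out=occurs, #1 utility transformer is inoperative=not → not all inputs occur → does not occur.
Utility feed lost [OR]: Bus A lost=not, #3 fuel pump failed=not, Aft UPS module offline=not, #3 diesel generator is inoperative=not → no input occurs → does not occur.
Data center power outage [OR]: Distribution tier lost=not, Generator path inoperative=not, Utility feed lost=not, A breaker malfunctions=not → no input occurs → does not occur.

No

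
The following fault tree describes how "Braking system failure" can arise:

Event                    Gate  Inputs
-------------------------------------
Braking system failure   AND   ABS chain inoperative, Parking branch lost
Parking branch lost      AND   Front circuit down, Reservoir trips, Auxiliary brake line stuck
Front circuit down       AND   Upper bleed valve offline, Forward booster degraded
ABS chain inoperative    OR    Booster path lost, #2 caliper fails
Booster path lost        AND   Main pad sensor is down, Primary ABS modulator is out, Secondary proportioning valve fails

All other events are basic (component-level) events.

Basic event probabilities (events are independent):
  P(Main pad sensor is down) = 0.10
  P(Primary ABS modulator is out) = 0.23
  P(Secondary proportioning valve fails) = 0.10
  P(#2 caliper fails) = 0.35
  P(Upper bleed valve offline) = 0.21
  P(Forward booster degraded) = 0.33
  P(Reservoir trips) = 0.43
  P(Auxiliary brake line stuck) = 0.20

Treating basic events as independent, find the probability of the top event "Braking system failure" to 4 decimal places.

P(Booster path lost) [AND] = 0.10 × 0.23 × 0.10 = 0.002300
P(ABS chain inoperative) [OR] = 1 − (1−0.002300) × (1−0.35) = 0.351495
P(Front circuit down) [AND] = 0.21 × 0.33 = 0.069300
P(Parking branch lost) [AND] = 0.069300 × 0.43 × 0.20 = 0.005960
P(Braking system failure) [AND] = 0.351495 × 0.005960 = 0.002095
Rounded to 4 decimal places: P(Braking system failure) ≈ 0.0021.

0.0021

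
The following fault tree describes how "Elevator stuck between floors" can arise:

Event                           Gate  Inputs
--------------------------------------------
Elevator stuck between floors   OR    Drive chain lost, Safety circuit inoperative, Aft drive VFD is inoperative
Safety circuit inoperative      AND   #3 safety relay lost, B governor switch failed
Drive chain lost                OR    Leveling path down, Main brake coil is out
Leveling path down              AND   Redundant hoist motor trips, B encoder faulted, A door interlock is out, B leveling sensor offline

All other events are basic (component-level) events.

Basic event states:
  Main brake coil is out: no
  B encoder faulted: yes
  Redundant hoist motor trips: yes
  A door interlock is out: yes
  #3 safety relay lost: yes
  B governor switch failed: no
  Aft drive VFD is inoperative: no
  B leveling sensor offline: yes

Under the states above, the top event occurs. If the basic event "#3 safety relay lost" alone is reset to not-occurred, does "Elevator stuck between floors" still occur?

Yes

Counterfactual: set "#3 safety relay lost" to not occurred.
Leveling path down [AND]: Redundant hoist motor trips=occurs, B encoder faulted=occurs, A door interlock is out=occurs, B leveling sensor offline=occurs → all inputs occur → occurs.
Drive chain lost [OR]: Leveling path down=occurs, Main brake coil is out=not → at least one input occurs → occurs.
Safety circuit inoperative [AND]: #3 safety relay lost=not, B governor switch failed=not → not all inputs occur → does not occur.
Elevator stuck between floors [OR]: Drive chain lost=occurs, Safety circuit inoperative=not, Aft drive VFD is inoperative=not → at least one input occurs → occurs.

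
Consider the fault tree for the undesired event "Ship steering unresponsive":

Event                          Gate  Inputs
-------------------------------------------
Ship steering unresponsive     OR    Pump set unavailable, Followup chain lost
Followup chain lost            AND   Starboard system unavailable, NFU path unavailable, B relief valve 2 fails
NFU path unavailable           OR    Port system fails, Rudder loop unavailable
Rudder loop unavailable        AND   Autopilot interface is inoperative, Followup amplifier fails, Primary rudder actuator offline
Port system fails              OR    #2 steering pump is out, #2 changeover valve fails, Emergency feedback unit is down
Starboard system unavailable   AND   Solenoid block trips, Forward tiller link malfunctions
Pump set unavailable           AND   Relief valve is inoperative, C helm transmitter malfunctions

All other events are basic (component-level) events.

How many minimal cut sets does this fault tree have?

5

Pump set unavailable [AND]: one cut set from each child combined → 1 × 1 = 1 cut set(s).
Starboard system unavailable [AND]: one cut set from each child combined → 1 × 1 = 1 cut set(s).
Port system fails [OR]: union of children's cut sets → 3 cut set(s).
Rudder loop unavailable [AND]: one cut set from each child combined → 1 × 1 × 1 = 1 cut set(s).
NFU path unavailable [OR]: union of children's cut sets → 4 cut set(s).
Followup chain lost [AND]: one cut set from each child combined → 1 × 4 × 1 = 4 cut set(s).
Ship steering unresponsive [OR]: union of children's cut sets → 5 cut set(s).
Minimal cut sets: {C helm transmitter malfunctions, Relief valve is inoperative}; {#2 steering pump is out, B relief valve 2 fails, Forward tiller link malfunctions, Solenoid block trips}; {#2 changeover valve fails, B relief valve 2 fails, Forward tiller link malfunctions, Solenoid block trips}; {B relief valve 2 fails, Emergency feedback unit is down, Forward tiller link malfunctions, Solenoid block trips}; {Autopilot interface is inoperative, B relief valve 2 fails, Followup amplifier fails, Forward tiller link malfunctions, Primary rudder actuator offline, Solenoid block trips}.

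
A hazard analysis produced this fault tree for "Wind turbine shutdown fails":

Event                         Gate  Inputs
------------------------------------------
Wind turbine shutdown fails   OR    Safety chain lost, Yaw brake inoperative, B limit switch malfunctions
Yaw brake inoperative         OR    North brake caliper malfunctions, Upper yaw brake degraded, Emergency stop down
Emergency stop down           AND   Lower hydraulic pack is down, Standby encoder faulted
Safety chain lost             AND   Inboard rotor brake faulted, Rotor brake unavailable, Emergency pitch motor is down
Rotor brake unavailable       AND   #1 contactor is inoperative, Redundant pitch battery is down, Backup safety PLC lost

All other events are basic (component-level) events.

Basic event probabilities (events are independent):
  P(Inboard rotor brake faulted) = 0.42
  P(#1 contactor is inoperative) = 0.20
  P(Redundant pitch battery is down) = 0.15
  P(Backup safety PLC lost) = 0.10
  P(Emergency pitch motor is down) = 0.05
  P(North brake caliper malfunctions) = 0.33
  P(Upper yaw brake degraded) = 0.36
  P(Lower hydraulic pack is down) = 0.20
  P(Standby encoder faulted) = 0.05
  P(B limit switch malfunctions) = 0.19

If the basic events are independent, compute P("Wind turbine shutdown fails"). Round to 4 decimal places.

P(Rotor brake unavailable) [AND] = 0.20 × 0.15 × 0.10 = 0.003000
P(Safety chain lost) [AND] = 0.42 × 0.003000 × 0.05 = 0.000063
P(Emergency stop down) [AND] = 0.20 × 0.05 = 0.010000
P(Yaw brake inoperative) [OR] = 1 − (1−0.33) × (1−0.36) × (1−0.010000) = 0.575488
P(Wind turbine shutdown fails) [OR] = 1 − (1−0.000063) × (1−0.575488) × (1−0.19) = 0.656167
Rounded to 4 decimal places: P(Wind turbine shutdown fails) ≈ 0.6562.

0.6562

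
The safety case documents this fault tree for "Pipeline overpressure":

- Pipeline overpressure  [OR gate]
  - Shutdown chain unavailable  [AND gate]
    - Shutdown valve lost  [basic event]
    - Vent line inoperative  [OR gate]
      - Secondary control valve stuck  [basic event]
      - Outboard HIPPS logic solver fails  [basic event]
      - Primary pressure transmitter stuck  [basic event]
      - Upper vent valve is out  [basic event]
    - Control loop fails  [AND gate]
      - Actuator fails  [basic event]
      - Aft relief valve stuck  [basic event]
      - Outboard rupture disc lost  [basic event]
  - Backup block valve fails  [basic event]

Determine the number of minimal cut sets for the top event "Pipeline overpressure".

Vent line inoperative [OR]: union of children's cut sets → 4 cut set(s).
Control loop fails [AND]: one cut set from each child combined → 1 × 1 × 1 = 1 cut set(s).
Shutdown chain unavailable [AND]: one cut set from each child combined → 1 × 4 × 1 = 4 cut set(s).
Pipeline overpressure [OR]: union of children's cut sets → 5 cut set(s).
Minimal cut sets: {Actuator fails, Aft relief valve stuck, Outboard rupture disc lost, Secondary control valve stuck, Shutdown valve lost}; {Actuator fails, Aft relief valve stuck, Outboard HIPPS logic solver fails, Outboard rupture disc lost, Shutdown valve lost}; {Actuator fails, Aft relief valve stuck, Outboard rupture disc lost, Primary pressure transmitter stuck, Shutdown valve lost}; {Actuator fails, Aft relief valve stuck, Outboard rupture disc lost, Shutdown valve lost, Upper vent valve is out}; {Backup block valve fails}.

5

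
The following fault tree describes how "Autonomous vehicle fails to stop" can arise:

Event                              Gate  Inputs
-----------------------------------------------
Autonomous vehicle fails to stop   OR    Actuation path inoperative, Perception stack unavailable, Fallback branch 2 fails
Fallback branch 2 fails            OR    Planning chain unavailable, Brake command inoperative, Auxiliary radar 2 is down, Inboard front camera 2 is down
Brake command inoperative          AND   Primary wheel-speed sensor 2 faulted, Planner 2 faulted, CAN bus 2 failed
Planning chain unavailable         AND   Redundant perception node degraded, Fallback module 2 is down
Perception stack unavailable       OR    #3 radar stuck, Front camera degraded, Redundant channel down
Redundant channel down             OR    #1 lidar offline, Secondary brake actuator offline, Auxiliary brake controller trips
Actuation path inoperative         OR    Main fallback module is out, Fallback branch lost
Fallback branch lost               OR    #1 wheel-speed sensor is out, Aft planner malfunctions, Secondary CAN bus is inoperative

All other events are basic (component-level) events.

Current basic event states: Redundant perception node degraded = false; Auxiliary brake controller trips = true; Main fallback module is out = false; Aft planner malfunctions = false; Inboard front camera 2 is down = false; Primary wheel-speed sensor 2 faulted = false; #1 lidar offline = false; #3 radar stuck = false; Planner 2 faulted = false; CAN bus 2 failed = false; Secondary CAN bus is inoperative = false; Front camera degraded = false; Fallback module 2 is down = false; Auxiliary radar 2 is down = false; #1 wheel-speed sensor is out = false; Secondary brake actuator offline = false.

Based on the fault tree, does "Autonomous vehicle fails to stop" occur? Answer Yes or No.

Fallback branch lost [OR]: #1 wheel-speed sensor is out=not, Aft planner malfunctions=not, Secondary CAN bus is inoperative=not → no input occurs → does not occur.
Actuation path inoperative [OR]: Main fallback module is out=not, Fallback branch lost=not → no input occurs → does not occur.
Redundant channel down [OR]: #1 lidar offline=not, Secondary brake actuator offline=not, Auxiliary brake controller trips=occurs → at least one input occurs → occurs.
Perception stack unavailable [OR]: #3 radar stuck=not, Front camera degraded=not, Redundant channel down=occurs → at least one input occurs → occurs.
Planning chain unavailable [AND]: Redundant perception node degraded=not, Fallback module 2 is down=not → not all inputs occur → does not occur.
Brake command inoperative [AND]: Primary wheel-speed sensor 2 faulted=not, Planner 2 faulted=not, CAN bus 2 failed=not → not all inputs occur → does not occur.
Fallback branch 2 fails [OR]: Planning chain unavailable=not, Brake command inoperative=not, Auxiliary radar 2 is down=not, Inboard front camera 2 is down=not → no input occurs → does not occur.
Autonomous vehicle fails to stop [OR]: Actuation path inoperative=not, Perception stack unavailable=occurs, Fallback branch 2 fails=not → at least one input occurs → occurs.

Yes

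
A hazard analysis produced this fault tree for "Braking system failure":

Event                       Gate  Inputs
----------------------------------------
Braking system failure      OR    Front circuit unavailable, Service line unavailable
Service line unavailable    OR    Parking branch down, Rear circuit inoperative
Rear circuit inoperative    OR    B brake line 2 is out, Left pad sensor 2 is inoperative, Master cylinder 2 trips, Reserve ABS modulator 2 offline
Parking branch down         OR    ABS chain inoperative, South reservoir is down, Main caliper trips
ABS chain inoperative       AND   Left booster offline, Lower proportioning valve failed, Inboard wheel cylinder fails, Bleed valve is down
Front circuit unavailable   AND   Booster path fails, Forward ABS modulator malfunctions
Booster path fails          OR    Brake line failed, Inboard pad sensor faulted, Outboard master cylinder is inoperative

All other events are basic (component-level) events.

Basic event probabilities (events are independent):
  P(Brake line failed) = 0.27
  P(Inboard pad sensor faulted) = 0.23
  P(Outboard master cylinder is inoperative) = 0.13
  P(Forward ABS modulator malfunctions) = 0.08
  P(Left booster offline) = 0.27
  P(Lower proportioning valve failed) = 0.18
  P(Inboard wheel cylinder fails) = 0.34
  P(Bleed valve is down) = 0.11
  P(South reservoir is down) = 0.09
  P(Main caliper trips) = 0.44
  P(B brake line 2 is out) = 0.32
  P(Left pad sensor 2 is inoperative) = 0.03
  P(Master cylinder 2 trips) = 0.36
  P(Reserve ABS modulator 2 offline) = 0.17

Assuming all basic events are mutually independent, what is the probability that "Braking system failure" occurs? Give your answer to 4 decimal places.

0.8291

P(Booster path fails) [OR] = 1 − (1−0.27) × (1−0.23) × (1−0.13) = 0.510973
P(Front circuit unavailable) [AND] = 0.510973 × 0.08 = 0.040878
P(ABS chain inoperative) [AND] = 0.27 × 0.18 × 0.34 × 0.11 = 0.001818
P(Parking branch down) [OR] = 1 − (1−0.001818) × (1−0.09) × (1−0.44) = 0.491326
P(Rear circuit inoperative) [OR] = 1 − (1−0.32) × (1−0.03) × (1−0.36) × (1−0.17) = 0.649620
P(Service line unavailable) [OR] = 1 − (1−0.491326) × (1−0.649620) = 0.821771
P(Braking system failure) [OR] = 1 − (1−0.040878) × (1−0.821771) = 0.829057
Rounded to 4 decimal places: P(Braking system failure) ≈ 0.8291.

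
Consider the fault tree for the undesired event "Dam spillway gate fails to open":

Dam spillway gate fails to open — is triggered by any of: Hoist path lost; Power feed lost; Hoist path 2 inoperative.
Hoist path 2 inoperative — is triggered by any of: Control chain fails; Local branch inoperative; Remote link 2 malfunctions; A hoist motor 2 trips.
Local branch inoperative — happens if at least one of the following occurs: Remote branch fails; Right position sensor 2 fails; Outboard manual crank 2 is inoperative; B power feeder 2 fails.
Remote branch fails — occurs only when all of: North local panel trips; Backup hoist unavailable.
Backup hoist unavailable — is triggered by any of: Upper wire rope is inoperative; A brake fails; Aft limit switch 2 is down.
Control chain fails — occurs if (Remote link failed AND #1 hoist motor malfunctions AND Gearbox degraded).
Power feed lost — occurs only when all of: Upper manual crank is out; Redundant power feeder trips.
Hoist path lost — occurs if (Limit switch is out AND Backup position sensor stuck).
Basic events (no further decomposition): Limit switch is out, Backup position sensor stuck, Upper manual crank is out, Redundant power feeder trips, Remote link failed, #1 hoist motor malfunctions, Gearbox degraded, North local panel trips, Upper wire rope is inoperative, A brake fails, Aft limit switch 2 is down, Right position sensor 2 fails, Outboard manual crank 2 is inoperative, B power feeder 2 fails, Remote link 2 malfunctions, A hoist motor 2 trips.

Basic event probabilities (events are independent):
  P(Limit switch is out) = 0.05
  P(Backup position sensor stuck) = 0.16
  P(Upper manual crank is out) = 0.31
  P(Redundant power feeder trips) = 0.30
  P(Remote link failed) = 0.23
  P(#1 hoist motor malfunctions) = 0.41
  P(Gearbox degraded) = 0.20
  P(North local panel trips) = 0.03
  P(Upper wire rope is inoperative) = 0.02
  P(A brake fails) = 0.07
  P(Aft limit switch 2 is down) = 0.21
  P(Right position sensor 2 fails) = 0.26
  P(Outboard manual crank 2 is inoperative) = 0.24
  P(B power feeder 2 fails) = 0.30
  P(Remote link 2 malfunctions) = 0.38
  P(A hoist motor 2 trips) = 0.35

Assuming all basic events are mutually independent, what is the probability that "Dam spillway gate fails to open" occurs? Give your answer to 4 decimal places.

P(Hoist path lost) [AND] = 0.05 × 0.16 = 0.008000
P(Power feed lost) [AND] = 0.31 × 0.30 = 0.093000
P(Control chain fails) [AND] = 0.23 × 0.41 × 0.20 = 0.018860
P(Backup hoist unavailable) [OR] = 1 − (1−0.02) × (1−0.07) × (1−0.21) = 0.279994
P(Remote branch fails) [AND] = 0.03 × 0.279994 = 0.008400
P(Local branch inoperative) [OR] = 1 − (1−0.008400) × (1−0.26) × (1−0.24) × (1−0.30) = 0.609627
P(Hoist path 2 inoperative) [OR] = 1 − (1−0.018860) × (1−0.609627) × (1−0.38) × (1−0.35) = 0.845647
P(Dam spillway gate fails to open) [OR] = 1 − (1−0.008000) × (1−0.093000) × (1−0.845647) = 0.861122
Rounded to 4 decimal places: P(Dam spillway gate fails to open) ≈ 0.8611.

0.8611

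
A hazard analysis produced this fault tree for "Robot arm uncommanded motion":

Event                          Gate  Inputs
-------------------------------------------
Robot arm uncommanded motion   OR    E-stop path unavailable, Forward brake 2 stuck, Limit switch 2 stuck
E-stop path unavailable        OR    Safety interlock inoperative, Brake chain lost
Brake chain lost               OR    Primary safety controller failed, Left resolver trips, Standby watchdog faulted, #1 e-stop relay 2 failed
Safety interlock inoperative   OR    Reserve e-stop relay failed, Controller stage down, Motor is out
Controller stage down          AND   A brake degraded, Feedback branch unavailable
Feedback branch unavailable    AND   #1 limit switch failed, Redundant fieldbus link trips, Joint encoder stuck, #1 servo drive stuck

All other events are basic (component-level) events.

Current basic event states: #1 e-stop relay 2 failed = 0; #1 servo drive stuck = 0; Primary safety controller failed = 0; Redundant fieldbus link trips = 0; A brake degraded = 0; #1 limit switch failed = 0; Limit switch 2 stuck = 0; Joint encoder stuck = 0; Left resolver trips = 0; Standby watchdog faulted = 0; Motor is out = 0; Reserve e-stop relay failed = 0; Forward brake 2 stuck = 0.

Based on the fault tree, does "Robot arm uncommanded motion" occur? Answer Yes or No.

Feedback branch unavailable [AND]: #1 limit switch failed=not, Redundant fieldbus link trips=not, Joint encoder stuck=not, #1 servo drive stuck=not → not all inputs occur → does not occur.
Controller stage down [AND]: A brake degraded=not, Feedback branch unavailable=not → not all inputs occur → does not occur.
Safety interlock inoperative [OR]: Reserve e-stop relay failed=not, Controller stage down=not, Motor is out=not → no input occurs → does not occur.
Brake chain lost [OR]: Primary safety controller failed=not, Left resolver trips=not, Standby watchdog faulted=not, #1 e-stop relay 2 failed=not → no input occurs → does not occur.
E-stop path unavailable [OR]: Safety interlock inoperative=not, Brake chain lost=not → no input occurs → does not occur.
Robot arm uncommanded motion [OR]: E-stop path unavailable=not, Forward brake 2 stuck=not, Limit switch 2 stuck=not → no input occurs → does not occur.

No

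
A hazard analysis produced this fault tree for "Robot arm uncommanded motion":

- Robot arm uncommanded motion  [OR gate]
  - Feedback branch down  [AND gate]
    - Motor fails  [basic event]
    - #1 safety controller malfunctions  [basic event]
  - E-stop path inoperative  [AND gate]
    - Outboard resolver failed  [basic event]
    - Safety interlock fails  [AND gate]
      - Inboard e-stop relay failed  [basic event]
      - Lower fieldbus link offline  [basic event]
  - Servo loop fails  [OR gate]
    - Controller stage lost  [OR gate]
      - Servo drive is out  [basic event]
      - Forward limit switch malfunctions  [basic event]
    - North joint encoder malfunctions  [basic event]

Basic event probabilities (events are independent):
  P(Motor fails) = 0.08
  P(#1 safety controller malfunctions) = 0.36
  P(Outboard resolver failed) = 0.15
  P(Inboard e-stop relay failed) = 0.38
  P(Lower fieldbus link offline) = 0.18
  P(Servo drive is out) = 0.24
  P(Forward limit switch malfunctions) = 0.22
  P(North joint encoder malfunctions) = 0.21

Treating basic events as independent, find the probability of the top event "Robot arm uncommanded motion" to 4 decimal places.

0.5498

P(Feedback branch down) [AND] = 0.08 × 0.36 = 0.028800
P(Safety interlock fails) [AND] = 0.38 × 0.18 = 0.068400
P(E-stop path inoperative) [AND] = 0.15 × 0.068400 = 0.010260
P(Controller stage lost) [OR] = 1 − (1−0.24) × (1−0.22) = 0.407200
P(Servo loop fails) [OR] = 1 − (1−0.407200) × (1−0.21) = 0.531688
P(Robot arm uncommanded motion) [OR] = 1 − (1−0.028800) × (1−0.010260) × (1−0.531688) = 0.549842
Rounded to 4 decimal places: P(Robot arm uncommanded motion) ≈ 0.5498.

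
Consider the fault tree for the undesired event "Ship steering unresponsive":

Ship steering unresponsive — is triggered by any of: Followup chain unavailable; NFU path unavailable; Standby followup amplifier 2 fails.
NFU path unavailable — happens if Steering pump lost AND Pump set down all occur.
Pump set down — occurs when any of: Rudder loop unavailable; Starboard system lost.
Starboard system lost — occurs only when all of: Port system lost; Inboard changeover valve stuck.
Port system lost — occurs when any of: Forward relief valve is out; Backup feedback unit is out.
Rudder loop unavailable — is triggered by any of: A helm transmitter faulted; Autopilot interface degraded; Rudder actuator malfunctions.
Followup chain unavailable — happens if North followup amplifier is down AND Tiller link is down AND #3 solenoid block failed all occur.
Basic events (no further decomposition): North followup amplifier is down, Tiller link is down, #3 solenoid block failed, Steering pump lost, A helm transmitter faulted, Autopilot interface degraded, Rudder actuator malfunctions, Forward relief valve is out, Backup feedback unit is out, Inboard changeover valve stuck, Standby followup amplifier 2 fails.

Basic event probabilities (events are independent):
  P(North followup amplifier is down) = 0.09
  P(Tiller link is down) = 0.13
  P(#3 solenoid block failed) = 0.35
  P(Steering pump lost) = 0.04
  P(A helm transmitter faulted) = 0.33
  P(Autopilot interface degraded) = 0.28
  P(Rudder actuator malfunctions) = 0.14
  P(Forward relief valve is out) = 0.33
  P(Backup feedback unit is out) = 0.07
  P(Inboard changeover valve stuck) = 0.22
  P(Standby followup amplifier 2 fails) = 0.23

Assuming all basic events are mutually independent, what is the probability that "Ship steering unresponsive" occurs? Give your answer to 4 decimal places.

0.2522

P(Followup chain unavailable) [AND] = 0.09 × 0.13 × 0.35 = 0.004095
P(Rudder loop unavailable) [OR] = 1 − (1−0.33) × (1−0.28) × (1−0.14) = 0.585136
P(Port system lost) [OR] = 1 − (1−0.33) × (1−0.07) = 0.376900
P(Starboard system lost) [AND] = 0.376900 × 0.22 = 0.082918
P(Pump set down) [OR] = 1 − (1−0.585136) × (1−0.082918) = 0.619536
P(NFU path unavailable) [AND] = 0.04 × 0.619536 = 0.024781
P(Ship steering unresponsive) [OR] = 1 − (1−0.004095) × (1−0.024781) × (1−0.23) = 0.252156
Rounded to 4 decimal places: P(Ship steering unresponsive) ≈ 0.2522.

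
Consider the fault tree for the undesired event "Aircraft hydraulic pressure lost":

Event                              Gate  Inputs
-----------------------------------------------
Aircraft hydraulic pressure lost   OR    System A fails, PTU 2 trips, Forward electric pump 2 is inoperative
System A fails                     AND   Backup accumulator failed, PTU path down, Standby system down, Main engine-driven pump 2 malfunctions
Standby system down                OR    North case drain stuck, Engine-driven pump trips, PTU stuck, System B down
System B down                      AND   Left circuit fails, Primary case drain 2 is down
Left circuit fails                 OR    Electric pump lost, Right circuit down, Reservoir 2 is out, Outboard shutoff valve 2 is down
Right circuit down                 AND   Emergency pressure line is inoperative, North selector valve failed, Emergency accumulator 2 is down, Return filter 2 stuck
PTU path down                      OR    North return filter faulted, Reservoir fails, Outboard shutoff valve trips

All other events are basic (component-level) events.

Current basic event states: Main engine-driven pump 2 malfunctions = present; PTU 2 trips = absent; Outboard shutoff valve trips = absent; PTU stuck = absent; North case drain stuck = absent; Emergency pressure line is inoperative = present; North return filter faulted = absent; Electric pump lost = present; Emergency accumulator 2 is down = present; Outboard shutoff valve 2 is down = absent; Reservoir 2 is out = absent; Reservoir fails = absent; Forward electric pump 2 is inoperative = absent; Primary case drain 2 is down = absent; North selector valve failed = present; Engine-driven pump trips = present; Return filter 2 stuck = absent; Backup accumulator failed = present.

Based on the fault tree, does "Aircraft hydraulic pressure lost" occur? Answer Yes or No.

PTU path down [OR]: North return filter faulted=not, Reservoir fails=not, Outboard shutoff valve trips=not → no input occurs → does not occur.
Right circuit down [AND]: Emergency pressure line is inoperative=occurs, North selector valve failed=occurs, Emergency accumulator 2 is down=occurs, Return filter 2 stuck=not → not all inputs occur → does not occur.
Left circuit fails [OR]: Electric pump lost=occurs, Right circuit down=not, Reservoir 2 is out=not, Outboard shutoff valve 2 is down=not → at least one input occurs → occurs.
System B down [AND]: Left circuit fails=occurs, Primary case drain 2 is down=not → not all inputs occur → does not occur.
Standby system down [OR]: North case drain stuck=not, Engine-driven pump trips=occurs, PTU stuck=not, System B down=not → at least one input occurs → occurs.
System A fails [AND]: Backup accumulator failed=occurs, PTU path down=not, Standby system down=occurs, Main engine-driven pump 2 malfunctions=occurs → not all inputs occur → does not occur.
Aircraft hydraulic pressure lost [OR]: System A fails=not, PTU 2 trips=not, Forward electric pump 2 is inoperative=not → no input occurs → does not occur.

No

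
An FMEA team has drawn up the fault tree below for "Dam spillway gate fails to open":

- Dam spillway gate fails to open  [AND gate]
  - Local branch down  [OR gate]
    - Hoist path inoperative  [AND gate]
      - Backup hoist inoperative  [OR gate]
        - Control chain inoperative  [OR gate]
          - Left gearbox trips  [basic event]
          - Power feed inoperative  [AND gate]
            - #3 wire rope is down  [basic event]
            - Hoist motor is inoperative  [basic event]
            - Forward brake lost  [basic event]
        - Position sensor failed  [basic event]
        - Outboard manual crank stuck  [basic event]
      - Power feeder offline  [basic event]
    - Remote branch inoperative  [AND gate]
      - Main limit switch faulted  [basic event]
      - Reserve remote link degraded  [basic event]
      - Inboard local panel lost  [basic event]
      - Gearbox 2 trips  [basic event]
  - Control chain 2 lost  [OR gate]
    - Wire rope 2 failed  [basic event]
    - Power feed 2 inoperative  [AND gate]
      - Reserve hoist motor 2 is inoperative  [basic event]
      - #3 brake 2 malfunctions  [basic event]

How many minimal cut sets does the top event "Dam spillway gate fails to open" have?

10

Power feed inoperative [AND]: one cut set from each child combined → 1 × 1 × 1 = 1 cut set(s).
Control chain inoperative [OR]: union of children's cut sets → 2 cut set(s).
Backup hoist inoperative [OR]: union of children's cut sets → 4 cut set(s).
Hoist path inoperative [AND]: one cut set from each child combined → 4 × 1 = 4 cut set(s).
Remote branch inoperative [AND]: one cut set from each child combined → 1 × 1 × 1 × 1 = 1 cut set(s).
Local branch down [OR]: union of children's cut sets → 5 cut set(s).
Power feed 2 inoperative [AND]: one cut set from each child combined → 1 × 1 = 1 cut set(s).
Control chain 2 lost [OR]: union of children's cut sets → 2 cut set(s).
Dam spillway gate fails to open [AND]: one cut set from each child combined → 5 × 2 = 10 cut set(s).
Minimal cut sets: {Left gearbox trips, Power feeder offline, Wire rope 2 failed}; {#3 brake 2 malfunctions, Left gearbox trips, Power feeder offline, Reserve hoist motor 2 is inoperative}; {#3 wire rope is down, Forward brake lost, Hoist motor is inoperative, Power feeder offline, Wire rope 2 failed}; {#3 brake 2 malfunctions, #3 wire rope is down, Forward brake lost, Hoist motor is inoperative, Power feeder offline, Reserve hoist motor 2 is inoperative}; {Position sensor failed, Power feeder offline, Wire rope 2 failed}; {#3 brake 2 malfunctions, Position sensor failed, Power feeder offline, Reserve hoist motor 2 is inoperative}; {Outboard manual crank stuck, Power feeder offline, Wire rope 2 failed}; {#3 brake 2 malfunctions, Outboard manual crank stuck, Power feeder offline, Reserve hoist motor 2 is inoperative}; {Gearbox 2 trips, Inboard local panel lost, Main limit switch faulted, Reserve remote link degraded, Wire rope 2 failed}; {#3 brake 2 malfunctions, Gearbox 2 trips, Inboard local panel lost, Main limit switch faulted, Reserve hoist motor 2 is inoperative, Reserve remote link degraded}.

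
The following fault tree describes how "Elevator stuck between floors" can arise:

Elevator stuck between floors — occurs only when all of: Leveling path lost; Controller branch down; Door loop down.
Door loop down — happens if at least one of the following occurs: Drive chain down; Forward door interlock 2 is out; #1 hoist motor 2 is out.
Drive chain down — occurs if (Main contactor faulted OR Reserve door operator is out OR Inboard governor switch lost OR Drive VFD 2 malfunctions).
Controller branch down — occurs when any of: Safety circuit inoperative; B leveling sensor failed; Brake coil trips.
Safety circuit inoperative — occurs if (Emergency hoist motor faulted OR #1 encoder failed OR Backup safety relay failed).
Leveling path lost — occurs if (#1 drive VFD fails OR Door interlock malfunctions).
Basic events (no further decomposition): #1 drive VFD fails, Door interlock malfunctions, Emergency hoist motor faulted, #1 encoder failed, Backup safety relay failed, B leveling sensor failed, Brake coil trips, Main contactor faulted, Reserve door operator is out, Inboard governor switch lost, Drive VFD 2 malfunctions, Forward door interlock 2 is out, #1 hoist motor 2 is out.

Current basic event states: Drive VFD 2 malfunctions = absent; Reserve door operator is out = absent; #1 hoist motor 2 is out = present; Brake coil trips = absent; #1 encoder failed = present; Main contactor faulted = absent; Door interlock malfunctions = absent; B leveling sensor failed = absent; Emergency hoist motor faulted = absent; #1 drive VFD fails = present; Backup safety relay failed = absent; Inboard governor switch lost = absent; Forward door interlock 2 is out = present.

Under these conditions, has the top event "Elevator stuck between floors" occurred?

Leveling path lost [OR]: #1 drive VFD fails=occurs, Door interlock malfunctions=not → at least one input occurs → occurs.
Safety circuit inoperative [OR]: Emergency hoist motor faulted=not, #1 encoder failed=occurs, Backup safety relay failed=not → at least one input occurs → occurs.
Controller branch down [OR]: Safety circuit inoperative=occurs, B leveling sensor failed=not, Brake coil trips=not → at least one input occurs → occurs.
Drive chain down [OR]: Main contactor faulted=not, Reserve door operator is out=not, Inboard governor switch lost=not, Drive VFD 2 malfunctions=not → no input occurs → does not occur.
Door loop down [OR]: Drive chain down=not, Forward door interlock 2 is out=occurs, #1 hoist motor 2 is out=occurs → at least one input occurs → occurs.
Elevator stuck between floors [AND]: Leveling path lost=occurs, Controller branch down=occurs, Door loop down=occurs → all inputs occur → occurs.

Yes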